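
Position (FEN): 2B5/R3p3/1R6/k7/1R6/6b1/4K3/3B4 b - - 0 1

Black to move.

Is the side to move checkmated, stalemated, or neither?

checkmate

Black to move; black king on a5.
In check: yes, from the white rook on a7.
King squares — a4: attacked by Bd1; b4: attacked by Rb6; b5: attacked by Rb4; a6: attacked by Rb6; b6: attacked by Rb4.
Legal moves for Black: none.
In check with no legal moves → checkmate.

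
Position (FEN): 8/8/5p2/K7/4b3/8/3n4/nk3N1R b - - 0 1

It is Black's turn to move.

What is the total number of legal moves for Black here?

23

Black to move; king on b1.
In check: no.
Legal moves: Ba8, Bh7, Bb7, Bg6, Bc6, Bf5, Bd5, Bf3, Bd3, Bg2, Bc2, Bxh1, Nc4+, Nf3, Ndb3+, Nxf1, Kc2, Kb2, Ka2, Kc1, Nab3+, Nc2, f5.
Count: 23.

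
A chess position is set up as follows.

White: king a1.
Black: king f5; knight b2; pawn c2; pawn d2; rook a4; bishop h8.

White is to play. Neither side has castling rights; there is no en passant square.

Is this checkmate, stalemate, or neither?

checkmate

White to move; white king on a1.
In check: yes, from the black rook on a4.
King squares — b1: attacked by Pc2; a2: attacked by Ra4; b2: attacked by Bh8.
Legal moves for White: none.
In check with no legal moves → checkmate.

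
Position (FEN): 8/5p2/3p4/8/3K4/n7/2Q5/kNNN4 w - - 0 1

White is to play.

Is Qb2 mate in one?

yes

After Qb2: black king on a1; in check: yes, from the white queen on b2.
King squares — b1: attacked by Qb2; a2: attacked by Nc1; b2: attacked by Nd1.
Black has no legal moves → checkmate.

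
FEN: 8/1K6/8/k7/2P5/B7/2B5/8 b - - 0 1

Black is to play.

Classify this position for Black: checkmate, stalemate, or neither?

stalemate

Black to move; black king on a5.
In check: no.
King squares — a4: attacked by Bc2; b4: attacked by Ba3; b5: attacked by Pc4; a6: attacked by Kb7; b6: attacked by Kb7.
Legal moves for Black: none.
Not in check and no legal moves → stalemate.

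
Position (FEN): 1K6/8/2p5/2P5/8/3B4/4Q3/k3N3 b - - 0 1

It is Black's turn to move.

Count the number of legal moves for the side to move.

Black to move; king on a1.
In check: no.
Legal moves: none.
Count: 0.

0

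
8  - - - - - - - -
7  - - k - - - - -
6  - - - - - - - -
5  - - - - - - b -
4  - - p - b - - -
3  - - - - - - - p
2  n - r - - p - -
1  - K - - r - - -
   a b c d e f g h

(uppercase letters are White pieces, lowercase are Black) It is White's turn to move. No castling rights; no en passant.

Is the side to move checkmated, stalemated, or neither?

White to move; white king on b1.
In check: yes, from the black rook on e1.
King squares — a1: attacked by Re1; c1: attacked by Re1; a2: attacked by Rc2; b2: attacked by Rc2; c2: attacked by Be4.
Legal moves for White: none.
In check with no legal moves → checkmate.

checkmate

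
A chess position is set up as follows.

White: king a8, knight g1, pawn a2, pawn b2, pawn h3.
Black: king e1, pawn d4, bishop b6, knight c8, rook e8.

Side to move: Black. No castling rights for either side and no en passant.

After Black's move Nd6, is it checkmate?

After Nd6: white king on a8; in check: yes, from the black rook on e8.
King squares — a7: attacked by Bb6; b7: attacked by Nd6; b8: attacked by Re8.
White has no legal moves → checkmate.

yes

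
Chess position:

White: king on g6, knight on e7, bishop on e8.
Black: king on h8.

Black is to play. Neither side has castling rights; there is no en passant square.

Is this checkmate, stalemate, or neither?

Black to move; black king on h8.
In check: no.
King squares — g7: attacked by Kg6; h7: attacked by Kg6; g8: attacked by Ne7.
Legal moves for Black: none.
Not in check and no legal moves → stalemate.

stalemate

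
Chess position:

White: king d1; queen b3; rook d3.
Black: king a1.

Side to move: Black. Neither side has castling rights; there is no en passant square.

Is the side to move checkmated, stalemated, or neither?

stalemate

Black to move; black king on a1.
In check: no.
King squares — b1: attacked by Qb3; a2: attacked by Qb3; b2: attacked by Qb3.
Legal moves for Black: none.
Not in check and no legal moves → stalemate.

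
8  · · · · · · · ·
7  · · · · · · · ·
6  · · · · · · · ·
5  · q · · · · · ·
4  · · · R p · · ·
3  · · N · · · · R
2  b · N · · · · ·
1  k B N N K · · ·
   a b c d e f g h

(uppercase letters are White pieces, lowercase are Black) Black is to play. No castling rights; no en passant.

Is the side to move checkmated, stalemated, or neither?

Black to move; black king on a1.
In check: yes, from the white knight on c2.
King squares — b1: attacked by Nc3; a2: own bishop; b2: attacked by Nd1.
Legal moves for Black: none.
In check with no legal moves → checkmate.

checkmate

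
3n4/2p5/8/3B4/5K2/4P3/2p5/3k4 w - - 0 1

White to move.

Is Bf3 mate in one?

After Bf3: black king on d1; in check: yes, from the white bishop on f3.
Black has 3 legal replies: Kd2, Ke1, Kc1.
In check but a legal move exists → not checkmate.

no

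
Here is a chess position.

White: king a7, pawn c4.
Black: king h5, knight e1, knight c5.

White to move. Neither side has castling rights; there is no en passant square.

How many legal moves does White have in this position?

3

White to move; king on a7.
In check: no.
Legal moves: Kb8, Ka8, Kb6.
Count: 3.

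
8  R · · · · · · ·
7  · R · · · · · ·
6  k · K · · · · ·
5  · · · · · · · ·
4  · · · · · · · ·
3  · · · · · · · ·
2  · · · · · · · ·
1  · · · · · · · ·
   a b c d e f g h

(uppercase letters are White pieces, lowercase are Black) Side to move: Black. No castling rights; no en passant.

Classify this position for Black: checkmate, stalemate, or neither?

checkmate

Black to move; black king on a6.
In check: yes, from the white rook on a8.
King squares — a5: attacked by Ra8; b5: attacked by Kc6; b6: attacked by Kc6; a7: attacked by Rb7; b7: attacked by Kc6.
Legal moves for Black: none.
In check with no legal moves → checkmate.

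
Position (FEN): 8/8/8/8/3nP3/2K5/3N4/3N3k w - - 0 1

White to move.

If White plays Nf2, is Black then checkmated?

no

After Nf2: black king on h1; in check: yes, from the white knight on f2.
Black has 3 legal replies: Kh2, Kg2, Kg1.
In check but a legal move exists → not checkmate.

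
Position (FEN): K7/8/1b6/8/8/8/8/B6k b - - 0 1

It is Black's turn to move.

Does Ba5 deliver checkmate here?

no

After Ba5: white king on a8; in check: no.
White is not in check, so this cannot be checkmate.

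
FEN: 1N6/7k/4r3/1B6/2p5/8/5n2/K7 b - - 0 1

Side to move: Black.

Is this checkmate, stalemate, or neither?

Black to move; black king on h7.
In check: no.
Legal moves for Black include: Kh8, Kg8, Kg7, Kh6, Kg6, Re8, Re7, Rh6, Rg6, Rf6, Rd6, Rc6, Rb6, Ra6+, Re5, Re4, Re3, Re2, ... (list truncated; more exist).
Black has legal moves and is not in check → neither.

neither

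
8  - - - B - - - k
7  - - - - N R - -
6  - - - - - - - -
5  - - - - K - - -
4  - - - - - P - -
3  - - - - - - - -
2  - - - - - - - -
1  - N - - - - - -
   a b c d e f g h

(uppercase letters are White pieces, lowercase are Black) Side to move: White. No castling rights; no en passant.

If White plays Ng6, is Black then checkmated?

After Ng6: black king on h8; in check: yes, from the white knight on g6.
Black has 1 legal reply: Kg8.
In check but a legal move exists → not checkmate.

no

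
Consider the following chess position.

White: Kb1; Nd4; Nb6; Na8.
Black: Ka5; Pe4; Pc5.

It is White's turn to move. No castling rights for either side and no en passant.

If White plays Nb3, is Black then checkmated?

After Nb3: black king on a5; in check: yes, from the white knight on b3.
Black has 3 legal replies: Ka6, Kb5, Kb4.
In check but a legal move exists → not checkmate.

no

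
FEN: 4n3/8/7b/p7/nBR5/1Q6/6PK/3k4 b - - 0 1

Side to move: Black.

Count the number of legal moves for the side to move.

Black to move; king on d1.
In check: yes, from the white queen on b3.
Legal moves: Ke2.
Count: 1.

1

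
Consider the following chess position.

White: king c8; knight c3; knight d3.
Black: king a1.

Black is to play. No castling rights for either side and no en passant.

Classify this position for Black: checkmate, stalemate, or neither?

Black to move; black king on a1.
In check: no.
King squares — b1: attacked by Nc3; a2: attacked by Nc3; b2: attacked by Nd3.
Legal moves for Black: none.
Not in check and no legal moves → stalemate.

stalemate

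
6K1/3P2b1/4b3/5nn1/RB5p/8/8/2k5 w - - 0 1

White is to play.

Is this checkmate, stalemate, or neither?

checkmate

White to move; white king on g8.
In check: yes, from the black bishop on e6.
King squares — f7: attacked by Ng5; g7: attacked by Nf5; h7: attacked by Ng5; f8: attacked by Bg7; h8: attacked by Bg7.
Legal moves for White: none.
In check with no legal moves → checkmate.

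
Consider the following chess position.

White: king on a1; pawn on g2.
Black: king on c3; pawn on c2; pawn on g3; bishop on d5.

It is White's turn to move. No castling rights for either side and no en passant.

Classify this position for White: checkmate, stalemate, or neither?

stalemate

White to move; white king on a1.
In check: no.
King squares — b1: attacked by Pc2; a2: attacked by Bd5; b2: attacked by Kc3.
Legal moves for White: none.
Not in check and no legal moves → stalemate.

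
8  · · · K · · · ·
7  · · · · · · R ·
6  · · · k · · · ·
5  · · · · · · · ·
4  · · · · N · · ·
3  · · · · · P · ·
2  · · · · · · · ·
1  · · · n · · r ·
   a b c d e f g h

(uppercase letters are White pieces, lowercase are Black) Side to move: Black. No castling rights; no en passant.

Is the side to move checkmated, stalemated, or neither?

neither

Black to move; black king on d6.
In check: yes, from the white knight on e4.
King squares — c5: attacked by Ne4; d5: available; e5: available; c6: available; e6: available; c7: attacked by Rg7; d7: attacked by Rg7; e7: attacked by Rg7.
Legal moves for Black: Ke6, Kc6, Ke5, Kd5.
Black is in check but has 4 legal moves → neither.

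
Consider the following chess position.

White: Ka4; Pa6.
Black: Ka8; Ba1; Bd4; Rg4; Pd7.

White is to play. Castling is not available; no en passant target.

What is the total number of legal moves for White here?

White to move; king on a4.
In check: no.
Legal moves: Kb5, Ka5, Kb4, Kb3, Ka3, a7.
Count: 6.

6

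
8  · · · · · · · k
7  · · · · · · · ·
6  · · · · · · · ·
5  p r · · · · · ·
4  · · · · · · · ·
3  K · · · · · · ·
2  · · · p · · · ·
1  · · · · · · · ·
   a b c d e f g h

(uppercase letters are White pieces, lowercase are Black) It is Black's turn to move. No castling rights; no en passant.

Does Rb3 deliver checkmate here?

no

After Rb3: white king on a3; in check: yes, from the black rook on b3.
White has 3 legal replies: Ka4, Kxb3, Ka2.
In check but a legal move exists → not checkmate.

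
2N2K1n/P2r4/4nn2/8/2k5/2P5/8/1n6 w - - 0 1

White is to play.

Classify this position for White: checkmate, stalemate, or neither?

White to move; white king on f8.
In check: yes, from the black knight on e6.
King squares — e7: attacked by Rd7; f7: attacked by Rd7; g7: attacked by Ne6; e8: attacked by Nf6; g8: attacked by Nf6.
Legal moves for White: none.
In check with no legal moves → checkmate.

checkmate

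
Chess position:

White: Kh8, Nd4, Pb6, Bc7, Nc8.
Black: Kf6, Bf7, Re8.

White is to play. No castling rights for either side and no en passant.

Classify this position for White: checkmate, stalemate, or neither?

neither

White to move; white king on h8.
In check: yes, from the black rook on e8.
Legal moves for White: Kh7.
White is in check but has 1 legal move → neither.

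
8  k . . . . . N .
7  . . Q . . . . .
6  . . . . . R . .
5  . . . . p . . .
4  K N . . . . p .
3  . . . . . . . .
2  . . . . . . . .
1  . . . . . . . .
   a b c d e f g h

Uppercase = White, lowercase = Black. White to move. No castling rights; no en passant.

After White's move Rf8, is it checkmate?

yes

After Rf8: black king on a8; in check: yes, from the white rook on f8.
King squares — a7: attacked by Qc7; b7: attacked by Qc7; b8: attacked by Qc7.
Black has no legal moves → checkmate.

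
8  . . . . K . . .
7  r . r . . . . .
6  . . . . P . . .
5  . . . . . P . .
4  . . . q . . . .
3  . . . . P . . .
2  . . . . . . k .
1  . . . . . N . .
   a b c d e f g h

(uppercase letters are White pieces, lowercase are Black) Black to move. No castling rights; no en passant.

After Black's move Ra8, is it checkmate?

After Ra8: white king on e8; in check: yes, from the black rook on a8.
King squares — d7: attacked by Qd4; e7: attacked by Rc7; f7: attacked by Rc7; d8: attacked by Qd4; f8: attacked by Ra8.
White has no legal moves → checkmate.

yes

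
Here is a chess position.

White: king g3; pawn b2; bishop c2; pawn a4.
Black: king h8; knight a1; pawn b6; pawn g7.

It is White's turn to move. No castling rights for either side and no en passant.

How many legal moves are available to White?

White to move; king on g3.
In check: no.
Legal moves: Kh4, Kg4, Kf4, Kh3, Kf3, Kh2, Kg2, Kf2, Bh7, Bg6, Bf5, Be4, Bd3, Bb3, Bd1, Bb1, a5, b3, b4.
Count: 19.

19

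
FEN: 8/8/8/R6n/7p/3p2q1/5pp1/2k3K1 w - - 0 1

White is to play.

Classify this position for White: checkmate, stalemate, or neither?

checkmate

White to move; white king on g1.
In check: yes, from the black pawn on f2.
King squares — f1: attacked by Pg2; h1: attacked by Pg2; f2: attacked by Qg3; g2: attacked by Qg3; h2: attacked by Qg3.
Legal moves for White: none.
In check with no legal moves → checkmate.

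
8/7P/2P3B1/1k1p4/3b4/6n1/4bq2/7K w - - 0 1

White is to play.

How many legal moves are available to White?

0

White to move; king on h1.
In check: yes, from the black knight on g3.
Legal moves: none.
Count: 0.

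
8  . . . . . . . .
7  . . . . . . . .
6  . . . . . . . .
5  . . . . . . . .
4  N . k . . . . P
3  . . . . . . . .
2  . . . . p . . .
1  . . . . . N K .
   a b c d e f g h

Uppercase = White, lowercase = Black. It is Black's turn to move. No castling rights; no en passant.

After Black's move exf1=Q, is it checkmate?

After exf1=Q: white king on g1; in check: yes, from the black queen on f1.
White has 2 legal replies: Kh2, Kxf1.
In check but a legal move exists → not checkmate.

no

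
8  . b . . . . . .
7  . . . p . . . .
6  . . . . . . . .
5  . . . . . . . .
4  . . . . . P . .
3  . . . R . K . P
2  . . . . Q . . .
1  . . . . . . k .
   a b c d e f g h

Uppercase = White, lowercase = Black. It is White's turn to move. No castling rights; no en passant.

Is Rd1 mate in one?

yes

After Rd1: black king on g1; in check: yes, from the white rook on d1.
King squares — f1: attacked by Rd1; h1: attacked by Rd1; f2: attacked by Qe2; g2: attacked by Qe2; h2: attacked by Qe2.
Black has no legal moves → checkmate.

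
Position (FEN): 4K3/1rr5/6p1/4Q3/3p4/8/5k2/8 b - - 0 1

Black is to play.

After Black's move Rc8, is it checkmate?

After Rc8: white king on e8; in check: yes, from the black rook on c8.
King squares — d7: attacked by Rb7; e7: attacked by Rb7; f7: attacked by Rb7; d8: attacked by Rc8; f8: attacked by Rc8.
White has no legal moves → checkmate.

yes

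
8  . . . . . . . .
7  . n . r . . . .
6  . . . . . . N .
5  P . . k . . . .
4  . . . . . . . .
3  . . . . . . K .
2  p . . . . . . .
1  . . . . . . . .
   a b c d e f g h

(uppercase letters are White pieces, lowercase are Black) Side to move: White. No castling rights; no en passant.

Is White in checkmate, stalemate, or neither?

neither

White to move; white king on g3.
In check: no.
Legal moves for White: Nh8, Nf8, Ne7+, Ne5, Nh4, Nf4+, Kh4, Kg4, Kf4, Kh3, Kf3, Kh2, Kg2, Kf2, a6.
White has 15 legal moves and is not in check → neither.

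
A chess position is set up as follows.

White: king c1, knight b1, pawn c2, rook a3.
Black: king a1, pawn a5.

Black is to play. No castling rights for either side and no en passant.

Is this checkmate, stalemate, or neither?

checkmate

Black to move; black king on a1.
In check: yes, from the white rook on a3.
King squares — b1: attacked by Kc1; a2: attacked by Ra3; b2: attacked by Kc1.
Legal moves for Black: none.
In check with no legal moves → checkmate.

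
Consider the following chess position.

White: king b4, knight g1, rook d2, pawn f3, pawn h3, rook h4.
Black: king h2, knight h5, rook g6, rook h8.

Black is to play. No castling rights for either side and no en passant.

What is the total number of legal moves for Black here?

Black to move; king on h2.
In check: yes, from the white rook on d2.
Legal moves: Kg3, Kh1, Kxg1, Rg2.
Count: 4.

4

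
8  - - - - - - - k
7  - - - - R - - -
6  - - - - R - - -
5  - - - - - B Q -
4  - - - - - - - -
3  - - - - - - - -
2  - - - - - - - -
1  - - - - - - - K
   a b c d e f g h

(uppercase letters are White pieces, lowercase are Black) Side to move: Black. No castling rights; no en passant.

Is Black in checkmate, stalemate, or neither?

Black to move; black king on h8.
In check: no.
King squares — g7: attacked by Qg5; h7: attacked by Bf5; g8: attacked by Qg5.
Legal moves for Black: none.
Not in check and no legal moves → stalemate.

stalemate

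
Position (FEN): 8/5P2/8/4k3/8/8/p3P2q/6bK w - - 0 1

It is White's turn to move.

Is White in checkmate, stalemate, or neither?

White to move; white king on h1.
In check: yes, from the black queen on h2.
King squares — g1: attacked by Qh2; g2: attacked by Qh2; h2: attacked by Bg1.
Legal moves for White: none.
In check with no legal moves → checkmate.

checkmate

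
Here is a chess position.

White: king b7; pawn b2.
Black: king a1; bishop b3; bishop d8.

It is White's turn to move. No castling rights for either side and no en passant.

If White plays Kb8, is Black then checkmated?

After Kb8: black king on a1; in check: no.
Black is not in check, so this cannot be checkmate.

no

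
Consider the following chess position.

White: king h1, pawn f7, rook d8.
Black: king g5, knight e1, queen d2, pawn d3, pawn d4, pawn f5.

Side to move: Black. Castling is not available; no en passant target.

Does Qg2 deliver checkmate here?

yes

After Qg2: white king on h1; in check: yes, from the black queen on g2.
King squares — g1: attacked by Qg2; g2: attacked by Ne1; h2: attacked by Qg2.
White has no legal moves → checkmate.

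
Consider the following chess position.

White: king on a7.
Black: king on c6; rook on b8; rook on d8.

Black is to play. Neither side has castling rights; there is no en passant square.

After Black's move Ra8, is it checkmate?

After Ra8: white king on a7; in check: yes, from the black rook on a8.
King squares — a6: attacked by Ra8; b6: attacked by Kc6; b7: attacked by Kc6; a8: attacked by Rd8; b8: attacked by Ra8.
White has no legal moves → checkmate.

yes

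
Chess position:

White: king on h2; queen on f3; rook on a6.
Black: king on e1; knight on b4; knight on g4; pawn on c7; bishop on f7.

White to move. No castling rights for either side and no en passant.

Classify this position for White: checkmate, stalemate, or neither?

White to move; white king on h2.
In check: yes, from the black knight on g4.
Legal moves for White: Kh3, Kg3, Kg2, Kh1, Kg1, Qxg4.
White is in check but has 6 legal moves → neither.

neither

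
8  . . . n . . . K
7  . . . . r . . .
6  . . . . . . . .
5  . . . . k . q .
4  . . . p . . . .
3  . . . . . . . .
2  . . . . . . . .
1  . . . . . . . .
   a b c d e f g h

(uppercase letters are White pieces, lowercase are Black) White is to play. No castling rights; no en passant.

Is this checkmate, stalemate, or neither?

stalemate

White to move; white king on h8.
In check: no.
King squares — g7: attacked by Qg5; h7: attacked by Re7; g8: attacked by Qg5.
Legal moves for White: none.
Not in check and no legal moves → stalemate.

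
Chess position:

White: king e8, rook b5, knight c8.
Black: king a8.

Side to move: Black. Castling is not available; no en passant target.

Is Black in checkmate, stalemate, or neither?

Black to move; black king on a8.
In check: no.
King squares — a7: attacked by Nc8; b7: attacked by Rb5; b8: attacked by Rb5.
Legal moves for Black: none.
Not in check and no legal moves → stalemate.

stalemate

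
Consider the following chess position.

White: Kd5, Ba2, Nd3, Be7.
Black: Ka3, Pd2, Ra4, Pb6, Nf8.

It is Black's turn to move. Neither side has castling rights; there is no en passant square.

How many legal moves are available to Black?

Black to move; king on a3.
In check: yes, from the white bishop on e7.
Legal moves: Kxa2, Rb4.
Count: 2.

2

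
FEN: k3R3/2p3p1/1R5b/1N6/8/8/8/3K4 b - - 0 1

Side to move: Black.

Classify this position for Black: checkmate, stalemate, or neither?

Black to move; black king on a8.
In check: yes, from the white rook on e8.
King squares — a7: attacked by Nb5; b7: attacked by Rb6; b8: attacked by Rb6.
Legal moves for Black: none.
In check with no legal moves → checkmate.

checkmate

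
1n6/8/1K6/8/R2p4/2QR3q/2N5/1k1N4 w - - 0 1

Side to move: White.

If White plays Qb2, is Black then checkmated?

yes

After Qb2: black king on b1; in check: yes, from the white queen on b2.
King squares — a1: attacked by Qb2; c1: attacked by Qb2; a2: attacked by Qb2; b2: attacked by Nd1; c2: attacked by Qb2.
Black has no legal moves → checkmate.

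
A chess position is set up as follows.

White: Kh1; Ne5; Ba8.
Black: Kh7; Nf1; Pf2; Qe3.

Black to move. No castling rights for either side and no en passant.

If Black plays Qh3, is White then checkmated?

yes

After Qh3: white king on h1; in check: yes, from the black queen on h3.
King squares — g1: attacked by Pf2; g2: attacked by Qh3; h2: attacked by Nf1.
White has no legal moves → checkmate.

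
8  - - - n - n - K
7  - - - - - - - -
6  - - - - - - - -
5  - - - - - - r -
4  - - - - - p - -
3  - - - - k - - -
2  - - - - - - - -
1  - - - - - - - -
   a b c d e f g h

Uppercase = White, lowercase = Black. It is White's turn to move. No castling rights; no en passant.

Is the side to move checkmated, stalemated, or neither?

White to move; white king on h8.
In check: no.
King squares — g7: attacked by Rg5; h7: attacked by Nf8; g8: attacked by Rg5.
Legal moves for White: none.
Not in check and no legal moves → stalemate.

stalemate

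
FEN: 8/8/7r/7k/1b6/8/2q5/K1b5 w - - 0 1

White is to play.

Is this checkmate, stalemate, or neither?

White to move; white king on a1.
In check: no.
King squares — b1: attacked by Qc2; a2: attacked by Qc2; b2: attacked by Bc1.
Legal moves for White: none.
Not in check and no legal moves → stalemate.

stalemate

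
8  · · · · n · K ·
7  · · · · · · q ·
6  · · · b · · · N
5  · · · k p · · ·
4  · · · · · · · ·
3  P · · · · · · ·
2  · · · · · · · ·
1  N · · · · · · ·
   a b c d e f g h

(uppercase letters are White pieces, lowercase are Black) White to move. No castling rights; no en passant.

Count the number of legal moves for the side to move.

0

White to move; king on g8.
In check: yes, from the black queen on g7.
Legal moves: none.
Count: 0.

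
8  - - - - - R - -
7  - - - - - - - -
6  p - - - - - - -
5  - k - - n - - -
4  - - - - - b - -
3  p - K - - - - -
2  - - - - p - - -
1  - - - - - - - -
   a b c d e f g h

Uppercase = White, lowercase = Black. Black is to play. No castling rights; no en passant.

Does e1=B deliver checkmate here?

no

After e1=B: white king on c3; in check: yes, from the black bishop on e1.
White has 3 legal replies: Kd4, Kb3, Kc2.
In check but a legal move exists → not checkmate.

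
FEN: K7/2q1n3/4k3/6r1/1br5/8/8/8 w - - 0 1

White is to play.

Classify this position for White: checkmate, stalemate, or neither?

stalemate

White to move; white king on a8.
In check: no.
King squares — a7: attacked by Qc7; b7: attacked by Qc7; b8: attacked by Qc7.
Legal moves for White: none.
Not in check and no legal moves → stalemate.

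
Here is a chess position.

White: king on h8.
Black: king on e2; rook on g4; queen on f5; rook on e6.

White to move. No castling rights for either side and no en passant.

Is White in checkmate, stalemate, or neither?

stalemate

White to move; white king on h8.
In check: no.
King squares — g7: attacked by Rg4; h7: attacked by Qf5; g8: attacked by Rg4.
Legal moves for White: none.
Not in check and no legal moves → stalemate.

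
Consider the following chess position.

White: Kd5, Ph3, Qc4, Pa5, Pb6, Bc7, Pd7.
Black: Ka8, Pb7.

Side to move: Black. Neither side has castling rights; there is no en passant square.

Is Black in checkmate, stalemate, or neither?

Black to move; black king on a8.
In check: no.
King squares — a7: attacked by Pb6; b7: own pawn; b8: attacked by Bc7.
Legal moves for Black: none.
Not in check and no legal moves → stalemate.

stalemate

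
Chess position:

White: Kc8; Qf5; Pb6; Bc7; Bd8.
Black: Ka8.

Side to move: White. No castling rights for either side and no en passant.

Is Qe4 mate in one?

yes

After Qe4: black king on a8; in check: yes, from the white queen on e4.
King squares — a7: attacked by Pb6; b7: attacked by Qe4; b8: attacked by Bc7.
Black has no legal moves → checkmate.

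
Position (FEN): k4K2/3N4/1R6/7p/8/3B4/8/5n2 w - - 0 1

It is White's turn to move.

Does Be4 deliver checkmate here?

no

After Be4: black king on a8; in check: yes, from the white bishop on e4.
Black has 1 legal reply: Ka7.
In check but a legal move exists → not checkmate.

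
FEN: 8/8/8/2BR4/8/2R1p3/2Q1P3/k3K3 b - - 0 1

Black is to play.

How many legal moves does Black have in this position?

Black to move; king on a1.
In check: no.
Legal moves: none.
Count: 0.

0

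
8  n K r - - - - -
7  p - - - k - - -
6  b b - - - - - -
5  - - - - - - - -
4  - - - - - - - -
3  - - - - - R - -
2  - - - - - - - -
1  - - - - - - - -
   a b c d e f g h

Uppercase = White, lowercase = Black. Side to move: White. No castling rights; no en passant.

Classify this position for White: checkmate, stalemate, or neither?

White to move; white king on b8.
In check: yes, from the black rook on c8.
King squares — a7: attacked by Bb6; b7: attacked by Ba6; c7: attacked by Bb6; a8: attacked by Rc8; c8: attacked by Ba6.
Legal moves for White: none.
In check with no legal moves → checkmate.

checkmate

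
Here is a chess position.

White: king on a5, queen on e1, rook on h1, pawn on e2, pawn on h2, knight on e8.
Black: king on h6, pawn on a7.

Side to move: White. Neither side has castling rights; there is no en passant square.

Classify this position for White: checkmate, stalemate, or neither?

neither

White to move; white king on a5.
In check: no.
Legal moves for White include: Ng7, Nc7, Nf6, Nd6, Ka6, Kb5, Kb4, Ka4, Rg1, Rf1, Qh4+, Qb4, Qg3, Qc3, Qf2, Qd2+, Qg1, Qf1, ... (list truncated; more exist).
White has legal moves and is not in check → neither.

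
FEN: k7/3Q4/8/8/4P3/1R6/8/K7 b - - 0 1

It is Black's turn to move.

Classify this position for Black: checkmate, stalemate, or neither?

Black to move; black king on a8.
In check: no.
King squares — a7: attacked by Qd7; b7: attacked by Rb3; b8: attacked by Rb3.
Legal moves for Black: none.
Not in check and no legal moves → stalemate.

stalemate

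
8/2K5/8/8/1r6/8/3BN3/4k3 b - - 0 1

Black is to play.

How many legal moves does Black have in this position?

Black to move; king on e1.
In check: yes, from the white bishop on d2.
Legal moves: Kf2, Kxe2, Kxd2, Kf1, Kd1.
Count: 5.

5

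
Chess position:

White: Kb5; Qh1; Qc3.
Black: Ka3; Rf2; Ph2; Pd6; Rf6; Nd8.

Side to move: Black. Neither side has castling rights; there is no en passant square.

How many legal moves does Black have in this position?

Black to move; king on a3.
In check: yes, from the white queen on c3.
Legal moves: Ka2.
Count: 1.

1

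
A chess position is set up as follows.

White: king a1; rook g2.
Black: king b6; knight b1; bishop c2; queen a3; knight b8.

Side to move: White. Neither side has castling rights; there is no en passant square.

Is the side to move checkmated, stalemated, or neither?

checkmate

White to move; white king on a1.
In check: yes, from the black queen on a3.
King squares — b1: attacked by Bc2; a2: attacked by Qa3; b2: attacked by Qa3.
Legal moves for White: none.
In check with no legal moves → checkmate.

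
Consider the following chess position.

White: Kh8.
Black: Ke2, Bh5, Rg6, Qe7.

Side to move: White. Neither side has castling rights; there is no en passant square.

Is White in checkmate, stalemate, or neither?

stalemate

White to move; white king on h8.
In check: no.
King squares — g7: attacked by Rg6; h7: attacked by Qe7; g8: attacked by Rg6.
Legal moves for White: none.
Not in check and no legal moves → stalemate.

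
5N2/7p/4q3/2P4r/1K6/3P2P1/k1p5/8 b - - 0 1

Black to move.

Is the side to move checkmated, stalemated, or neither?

neither

Black to move; black king on a2.
In check: no.
Legal moves for Black include: Qg8, Qe8, Qc8, Qf7, Qe7, Qd7, Qh6, Qg6, Qf6, Qd6, Qc6, Qb6+, Qa6, Qf5, Qe5, Qd5, Qg4+, Qe4+, ... (list truncated; more exist).
Black has legal moves and is not in check → neither.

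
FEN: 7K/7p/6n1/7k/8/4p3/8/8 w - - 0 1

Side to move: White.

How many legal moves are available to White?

3

White to move; king on h8.
In check: yes, from the black knight on g6.
Legal moves: Kg8, Kxh7, Kg7.
Count: 3.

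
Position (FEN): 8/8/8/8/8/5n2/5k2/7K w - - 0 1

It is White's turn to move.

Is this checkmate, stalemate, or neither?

stalemate

White to move; white king on h1.
In check: no.
King squares — g1: attacked by Kf2; g2: attacked by Kf2; h2: attacked by Nf3.
Legal moves for White: none.
Not in check and no legal moves → stalemate.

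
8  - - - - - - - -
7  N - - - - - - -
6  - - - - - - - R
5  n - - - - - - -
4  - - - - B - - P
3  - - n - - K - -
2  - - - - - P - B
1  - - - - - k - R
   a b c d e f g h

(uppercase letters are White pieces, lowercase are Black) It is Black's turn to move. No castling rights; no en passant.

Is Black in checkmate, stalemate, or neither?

Black to move; black king on f1.
In check: yes, from the white rook on h1.
King squares — e1: attacked by Rh1; g1: attacked by Rh1; e2: attacked by Kf3; f2: attacked by Kf3; g2: attacked by Kf3.
Legal moves for Black: none.
In check with no legal moves → checkmate.

checkmate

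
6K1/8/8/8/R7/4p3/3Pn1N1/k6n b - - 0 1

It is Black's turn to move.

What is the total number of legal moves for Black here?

Black to move; king on a1.
In check: yes, from the white rook on a4.
Legal moves: Kb2, Kb1.
Count: 2.

2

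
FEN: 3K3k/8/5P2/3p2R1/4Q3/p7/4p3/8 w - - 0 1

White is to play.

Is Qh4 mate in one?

After Qh4: black king on h8; in check: yes, from the white queen on h4.
King squares — g7: attacked by Rg5; h7: attacked by Qh4; g8: attacked by Rg5.
Black has no legal moves → checkmate.

yes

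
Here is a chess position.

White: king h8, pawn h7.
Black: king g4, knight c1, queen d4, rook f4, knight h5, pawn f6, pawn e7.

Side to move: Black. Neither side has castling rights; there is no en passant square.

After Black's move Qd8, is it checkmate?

After Qd8: white king on h8; in check: yes, from the black queen on d8.
King squares — g7: attacked by Nh5; h7: own pawn; g8: attacked by Qd8.
White has no legal moves → checkmate.

yes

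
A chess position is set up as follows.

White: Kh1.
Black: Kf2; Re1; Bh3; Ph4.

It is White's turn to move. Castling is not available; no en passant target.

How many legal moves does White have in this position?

1

White to move; king on h1.
In check: yes, from the black rook on e1.
Legal moves: Kh2.
Count: 1.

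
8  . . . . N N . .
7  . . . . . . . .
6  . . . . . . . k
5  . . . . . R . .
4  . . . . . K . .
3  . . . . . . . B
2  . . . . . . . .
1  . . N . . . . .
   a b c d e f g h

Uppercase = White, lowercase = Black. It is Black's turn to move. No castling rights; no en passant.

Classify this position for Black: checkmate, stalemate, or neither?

stalemate

Black to move; black king on h6.
In check: no.
King squares — g5: attacked by Kf4; h5: attacked by Rf5; g6: attacked by Nf8; g7: attacked by Ne8; h7: attacked by Nf8.
Legal moves for Black: none.
Not in check and no legal moves → stalemate.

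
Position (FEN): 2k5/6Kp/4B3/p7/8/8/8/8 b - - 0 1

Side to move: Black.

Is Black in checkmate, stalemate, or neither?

neither

Black to move; black king on c8.
In check: yes, from the white bishop on e6.
Legal moves for Black: Kd8, Kb8, Kc7, Kb7.
Black is in check but has 4 legal moves → neither.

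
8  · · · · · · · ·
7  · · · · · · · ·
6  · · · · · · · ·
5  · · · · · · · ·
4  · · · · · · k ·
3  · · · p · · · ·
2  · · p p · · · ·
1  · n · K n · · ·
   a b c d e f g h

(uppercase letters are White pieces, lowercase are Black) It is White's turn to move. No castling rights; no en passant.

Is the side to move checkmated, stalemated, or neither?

checkmate

White to move; white king on d1.
In check: yes, from the black pawn on c2.
King squares — c1: attacked by Pd2; e1: attacked by Pd2; c2: attacked by Ne1; d2: attacked by Nb1; e2: attacked by Pd3.
Legal moves for White: none.
In check with no legal moves → checkmate.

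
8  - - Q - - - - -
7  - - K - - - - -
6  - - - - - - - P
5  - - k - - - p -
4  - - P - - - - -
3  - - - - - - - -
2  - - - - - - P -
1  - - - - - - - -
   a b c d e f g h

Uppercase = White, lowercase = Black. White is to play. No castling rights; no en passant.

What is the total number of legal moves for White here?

21

White to move; king on c7.
In check: no.
Legal moves: Qh8, Qg8, Qf8+, Qe8, Qd8, Qb8, Qa8, Qd7, Qb7, Qe6, Qa6, Qf5+, Qg4, Qh3, Kd8+, Kb8+, Kd7+, Kb7+, h7, g3, g4.
Count: 21.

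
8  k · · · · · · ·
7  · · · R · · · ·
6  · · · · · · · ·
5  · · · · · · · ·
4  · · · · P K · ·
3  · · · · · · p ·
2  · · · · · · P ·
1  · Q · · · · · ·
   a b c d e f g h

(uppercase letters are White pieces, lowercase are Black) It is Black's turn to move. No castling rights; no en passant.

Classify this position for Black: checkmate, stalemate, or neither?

Black to move; black king on a8.
In check: no.
King squares — a7: attacked by Rd7; b7: attacked by Qb1; b8: attacked by Qb1.
Legal moves for Black: none.
Not in check and no legal moves → stalemate.

stalemate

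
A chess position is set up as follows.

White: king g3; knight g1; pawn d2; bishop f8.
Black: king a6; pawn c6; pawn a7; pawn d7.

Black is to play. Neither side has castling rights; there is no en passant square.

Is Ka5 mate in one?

no

After Ka5: white king on g3; in check: no.
White is not in check, so this cannot be checkmate.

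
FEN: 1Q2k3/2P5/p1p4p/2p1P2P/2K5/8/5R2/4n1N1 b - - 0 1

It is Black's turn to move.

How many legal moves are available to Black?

Black to move; king on e8.
In check: yes, from the white queen on b8.
Legal moves: Ke7, Kd7.
Count: 2.

2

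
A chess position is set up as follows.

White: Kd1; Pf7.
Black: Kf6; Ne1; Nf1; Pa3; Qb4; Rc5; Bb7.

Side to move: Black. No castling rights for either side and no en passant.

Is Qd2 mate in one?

After Qd2: white king on d1; in check: yes, from the black queen on d2.
King squares — c1: attacked by Qd2; e1: attacked by Qd2; c2: attacked by Ne1; d2: attacked by Nf1; e2: attacked by Qd2.
White has no legal moves → checkmate.

yes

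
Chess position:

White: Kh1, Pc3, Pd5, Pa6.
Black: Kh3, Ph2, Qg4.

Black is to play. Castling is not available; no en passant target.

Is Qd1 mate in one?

After Qd1: white king on h1; in check: yes, from the black queen on d1.
King squares — g1: attacked by Qd1; g2: attacked by Kh3; h2: attacked by Kh3.
White has no legal moves → checkmate.

yes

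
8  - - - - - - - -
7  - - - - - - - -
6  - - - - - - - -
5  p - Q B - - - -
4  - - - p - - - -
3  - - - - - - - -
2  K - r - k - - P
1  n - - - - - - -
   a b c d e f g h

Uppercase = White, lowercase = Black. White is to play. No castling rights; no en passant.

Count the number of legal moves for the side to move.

4

White to move; king on a2.
In check: yes, from the black rook on c2.
Legal moves: Ka3, Kb1, Kxa1, Qxc2+.
Count: 4.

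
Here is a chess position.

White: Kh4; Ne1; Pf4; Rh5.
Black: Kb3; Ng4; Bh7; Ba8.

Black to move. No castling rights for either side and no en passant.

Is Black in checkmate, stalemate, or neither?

Black to move; black king on b3.
In check: no.
Legal moves for Black include: Bb7, Bc6, Bd5, Bae4, Bf3, Bg2, Bh1, Bg8, Bg6, Bf5, Bhe4, Bd3, Bc2, Bb1, Nh6, Nf6, Ne5, Ne3, ... (list truncated; more exist).
Black has legal moves and is not in check → neither.

neither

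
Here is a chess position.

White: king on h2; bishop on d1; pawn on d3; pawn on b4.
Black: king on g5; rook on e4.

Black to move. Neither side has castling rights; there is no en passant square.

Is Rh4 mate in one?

After Rh4: white king on h2; in check: yes, from the black rook on h4.
White has 3 legal replies: Kg3, Kg2, Kg1.
In check but a legal move exists → not checkmate.

no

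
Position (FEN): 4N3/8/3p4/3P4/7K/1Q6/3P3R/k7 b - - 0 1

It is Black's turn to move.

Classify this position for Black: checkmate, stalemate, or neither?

stalemate

Black to move; black king on a1.
In check: no.
King squares — b1: attacked by Qb3; a2: attacked by Qb3; b2: attacked by Qb3.
Legal moves for Black: none.
Not in check and no legal moves → stalemate.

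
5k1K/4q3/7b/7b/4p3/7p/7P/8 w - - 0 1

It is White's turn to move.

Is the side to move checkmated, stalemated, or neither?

White to move; white king on h8.
In check: no.
King squares — g7: attacked by Bh6; h7: attacked by Qe7; g8: attacked by Kf8.
Legal moves for White: none.
Not in check and no legal moves → stalemate.

stalemate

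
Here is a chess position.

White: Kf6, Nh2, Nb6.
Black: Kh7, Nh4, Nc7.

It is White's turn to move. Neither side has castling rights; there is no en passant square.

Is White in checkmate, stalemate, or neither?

neither

White to move; white king on f6.
In check: no.
Legal moves for White: Kf7, Ke7, Kg5, Ke5, Nc8, Na8, Nd7, Nd5, Nc4, Na4, Ng4, Nf3, Nf1.
White has 13 legal moves and is not in check → neither.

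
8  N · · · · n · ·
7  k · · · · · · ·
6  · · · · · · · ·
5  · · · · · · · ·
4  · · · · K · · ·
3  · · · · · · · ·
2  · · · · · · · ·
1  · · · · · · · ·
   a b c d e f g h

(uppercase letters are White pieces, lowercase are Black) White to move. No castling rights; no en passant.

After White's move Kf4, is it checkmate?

no

After Kf4: black king on a7; in check: no.
Black is not in check, so this cannot be checkmate.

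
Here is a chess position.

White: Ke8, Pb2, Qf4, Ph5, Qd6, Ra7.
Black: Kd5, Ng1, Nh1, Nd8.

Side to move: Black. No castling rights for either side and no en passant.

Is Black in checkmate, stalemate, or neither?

Black to move; black king on d5.
In check: yes, from the white queen on d6.
King squares — c4: attacked by Qf4; d4: attacked by Qf4; e4: attacked by Qf4; c5: attacked by Qd6; e5: attacked by Qf4; c6: attacked by Qd6; d6: attacked by Qf4; e6: attacked by Qd6.
Legal moves for Black: none.
In check with no legal moves → checkmate.

checkmate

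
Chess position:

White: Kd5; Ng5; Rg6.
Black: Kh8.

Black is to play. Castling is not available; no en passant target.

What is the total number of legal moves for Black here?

Black to move; king on h8.
In check: no.
Legal moves: none.
Count: 0.

0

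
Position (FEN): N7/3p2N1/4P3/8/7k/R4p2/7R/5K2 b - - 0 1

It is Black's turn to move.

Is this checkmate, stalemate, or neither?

Black to move; black king on h4.
In check: yes, from the white rook on h2.
Legal moves for Black: Kg5, Kg4, Kg3.
Black is in check but has 3 legal moves → neither.

neither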